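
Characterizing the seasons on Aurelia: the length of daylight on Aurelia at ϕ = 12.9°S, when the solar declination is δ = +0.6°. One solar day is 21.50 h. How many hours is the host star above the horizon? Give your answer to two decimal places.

10.73 h

cos h₀ = −tan ϕ · tan δ = −tan(-12.9°) × tan(+0.600°) = 0.0024, so h₀ = 1.5684 rad = 89.86°.
Daylight = 2h₀/(2π) × 21.50 h = (1.5684/π) × 21.50 = 10.73 h.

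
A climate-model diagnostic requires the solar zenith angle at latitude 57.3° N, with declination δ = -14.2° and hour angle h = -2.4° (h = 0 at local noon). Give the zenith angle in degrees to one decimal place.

cos θ_z = sin ϕ sin δ + cos ϕ cos δ cos h = -0.206429 + 0.523274 = 0.316845.
θ_z = arccos(0.316845) = 71.5°.

θ_z = 71.5°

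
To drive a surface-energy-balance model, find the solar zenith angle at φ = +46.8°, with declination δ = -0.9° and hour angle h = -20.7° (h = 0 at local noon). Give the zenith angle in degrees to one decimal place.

cos θ_z = sin φ sin δ + cos φ cos δ cos h = -0.011450 + 0.640277 = 0.628827.
θ_z = arccos(0.628827) = 51.0°.

θ_z = 51.0°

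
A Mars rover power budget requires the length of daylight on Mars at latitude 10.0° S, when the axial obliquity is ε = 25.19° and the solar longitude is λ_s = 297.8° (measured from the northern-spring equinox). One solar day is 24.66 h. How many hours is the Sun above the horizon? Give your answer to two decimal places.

Solar declination: sin δ = sin ε · sin λ_s = sin 25.19° × sin 297.8° = -0.37650, so δ = -22.117°.
cos H₀ = −tan φ · tan δ = −tan(-10.0°) × tan(-22.117°) = -0.0717, so H₀ = 1.6425 rad = 94.11°.
Daylight = 2H₀/(2π) × 24.66 h = (1.6425/π) × 24.66 = 12.89 h.

12.89 h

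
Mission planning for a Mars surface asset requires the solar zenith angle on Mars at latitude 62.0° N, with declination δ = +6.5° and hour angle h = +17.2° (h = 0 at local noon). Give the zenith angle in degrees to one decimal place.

θ_z = 56.9°

cos θ_z = sin φ sin δ + cos φ cos δ cos h = 0.099953 + 0.445593 = 0.545546.
θ_z = arccos(0.545546) = 56.9°.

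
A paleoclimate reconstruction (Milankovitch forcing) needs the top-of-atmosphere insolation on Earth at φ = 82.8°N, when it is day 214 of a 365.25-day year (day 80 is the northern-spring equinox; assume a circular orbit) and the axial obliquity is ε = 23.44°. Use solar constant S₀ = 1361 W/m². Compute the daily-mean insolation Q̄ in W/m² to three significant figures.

Q̄ ≈ 399 W/m²

Solar longitude: λ_s = 360° × (214 − 80)/365.25 = 132.074°.
sin δ = sin 23.44° × sin 132.074° = 0.29527, so δ = +17.174°.
cos H₀ = −tan(+82.8°) tan(+17.174°) = -2.4464 ≤ −1 ⇒ polar day, H₀ = π.
Bracket: H₀ sin φ sin δ + cos φ cos δ sin H₀ = 3.1416×0.99211×0.29527 + 0.12533×0.95541×0.00000 = 0.920301 + 0.000000 = 0.920301.
Q̄ = (S₀/π) × [bracket] = (1361/π) × 0.920301 = 398.7 W/m².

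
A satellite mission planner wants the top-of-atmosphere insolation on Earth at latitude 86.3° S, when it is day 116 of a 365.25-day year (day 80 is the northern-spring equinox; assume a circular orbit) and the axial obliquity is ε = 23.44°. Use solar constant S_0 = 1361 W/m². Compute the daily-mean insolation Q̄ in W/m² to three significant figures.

Q̄ ≈ 0.00 W/m²

Solar longitude: L_s = 360° × (116 − 80)/365.25 = 35.483°.
sin δ = sin 23.44° × sin 35.483° = 0.23090, so δ = +13.350°.
cos h₀ = −tan(-86.3°) tan(+13.350°) = 3.6697 ≥ 1 ⇒ polar night, h₀ = 0 and Q̄ = 0.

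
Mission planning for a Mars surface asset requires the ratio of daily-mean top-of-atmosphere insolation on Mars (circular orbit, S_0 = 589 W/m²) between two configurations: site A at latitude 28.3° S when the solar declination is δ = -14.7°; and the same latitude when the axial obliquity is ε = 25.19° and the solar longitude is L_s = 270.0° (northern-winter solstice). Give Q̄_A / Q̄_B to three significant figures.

Q̄_A / Q̄_B ≈ 0.921

— Configuration A (ϕ=-28.3°):
cos h₀ = −tan(-28.3°) tan(-14.700°) = -0.1413, h₀ = 1.7125 rad.
Bracket: h₀ sin ϕ sin δ + cos ϕ cos δ sin h₀ = 1.7125×-0.47409×-0.25376 + 0.88048×0.96727×0.98997 = 0.206022 + 0.843120 = 1.049142.
Q̄ = (S_0/π) × [bracket] = (589/π) × 1.049142 = 196.70 W/m².
— Configuration B (ϕ=-28.3°):
Solar declination: sin δ = sin ε · sin L_s = sin 25.19° × sin 270.0° = -0.42562, so δ = -25.190°.
cos h₀ = −tan(-28.3°) tan(-25.190°) = -0.2533, h₀ = 1.8268 rad.
Bracket: h₀ sin ϕ sin δ + cos ϕ cos δ sin h₀ = 1.8268×-0.47409×-0.42562 + 0.88048×0.90490×0.96740 = 0.368616 + 0.770772 = 1.139388.
Q̄ = (S_0/π) × [bracket] = (589/π) × 1.139388 = 213.62 W/m².
Ratio Q̄_A / Q̄_B = 196.70 / 213.62 = 0.9208.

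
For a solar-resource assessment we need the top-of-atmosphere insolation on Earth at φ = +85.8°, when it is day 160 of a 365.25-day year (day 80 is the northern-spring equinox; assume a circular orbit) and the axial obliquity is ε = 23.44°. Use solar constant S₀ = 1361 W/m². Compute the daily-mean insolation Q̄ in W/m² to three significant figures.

Solar longitude: λ_s = 360° × (160 − 80)/365.25 = 78.850°.
sin δ = sin 23.44° × sin 78.850° = 0.39028, so δ = +22.972°.
cos H₀ = −tan(+85.8°) tan(+22.972°) = -5.7724 ≤ −1 ⇒ polar day, H₀ = π.
Bracket: H₀ sin φ sin δ + cos φ cos δ sin H₀ = 3.1416×0.99731×0.39028 + 0.07324×0.92070×0.00000 = 1.222805 + 0.000000 = 1.222805.
Q̄ = (S₀/π) × [bracket] = (1361/π) × 1.222805 = 529.7 W/m².

Q̄ ≈ 530 W/m²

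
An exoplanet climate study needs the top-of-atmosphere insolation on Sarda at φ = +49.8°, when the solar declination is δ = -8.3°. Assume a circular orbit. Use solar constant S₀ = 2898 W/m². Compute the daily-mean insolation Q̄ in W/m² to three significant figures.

cos H₀ = −tan(+49.8°) tan(-8.300°) = 0.1726, H₀ = 1.3973 rad.
Bracket: H₀ sin φ sin δ + cos φ cos δ sin H₀ = 1.3973×0.76380×-0.14436 + 0.64546×0.98953×0.98499 = -0.154069 + 0.629115 = 0.475046.
Q̄ = (S₀/π) × [bracket] = (2898/π) × 0.475046 = 438.2 W/m².

Q̄ ≈ 438 W/m²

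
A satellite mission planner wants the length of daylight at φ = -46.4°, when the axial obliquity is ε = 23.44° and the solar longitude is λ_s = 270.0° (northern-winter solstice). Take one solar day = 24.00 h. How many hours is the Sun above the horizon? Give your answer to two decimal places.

Solar declination: sin δ = sin ε · sin λ_s = sin 23.44° × sin 270.0° = -0.39779, so δ = -23.440°.
cos H₀ = −tan φ · tan δ = −tan(-46.4°) × tan(-23.440°) = -0.4553, so H₀ = 2.0435 rad = 117.08°.
Daylight = 2H₀/(2π) × 24.00 h = (2.0435/π) × 24.00 = 15.61 h.

15.61 h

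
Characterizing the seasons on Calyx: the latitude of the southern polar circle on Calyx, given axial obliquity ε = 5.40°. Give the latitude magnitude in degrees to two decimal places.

84.60°

The polar circle is the lowest latitude that experiences at least one full rotation of continuous darkness at the northern-summer solstice; it lies at |φ| = 90° − ε = 90° − 5.40° = 84.60°.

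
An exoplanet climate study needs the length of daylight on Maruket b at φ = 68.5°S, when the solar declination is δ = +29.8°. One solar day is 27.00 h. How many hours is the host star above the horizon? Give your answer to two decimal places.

cos H₀ = −tan φ · tan δ = 1.4539 ≥ 1, so the host star never rises (polar night) and H₀ = 0.
Daylight = 2H₀/(2π) × 27.00 h = (0.0000/π) × 27.00 = 0.00 h.

0.00 h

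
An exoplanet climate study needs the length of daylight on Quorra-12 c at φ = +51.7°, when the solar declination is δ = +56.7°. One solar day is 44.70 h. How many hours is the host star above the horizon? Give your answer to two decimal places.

Sunrise equation: cos H₀ = −tan φ · tan δ = -1.9276 ≤ −1, so the host star never sets (polar day) and H₀ = π.
Daylight = 2H₀/(2π) × 44.70 h = (3.1416/π) × 44.70 = 44.70 h.

44.70 h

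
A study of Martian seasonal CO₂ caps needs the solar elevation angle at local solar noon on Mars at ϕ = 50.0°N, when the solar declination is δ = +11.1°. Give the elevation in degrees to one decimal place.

At local noon the hour angle is zero, so the zenith angle equals |ϕ − δ| = |+50.0° − (+11.100°)| = 38.900°.
Elevation = 90° − 38.900° = 51.1°.

51.1°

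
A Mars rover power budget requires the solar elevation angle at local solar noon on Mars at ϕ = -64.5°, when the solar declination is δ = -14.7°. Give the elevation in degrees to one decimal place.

40.2°

At local noon the hour angle is zero, so the zenith angle equals |ϕ − δ| = |-64.5° − (-14.700°)| = 49.800°.
Elevation = 90° − 49.800° = 40.2°.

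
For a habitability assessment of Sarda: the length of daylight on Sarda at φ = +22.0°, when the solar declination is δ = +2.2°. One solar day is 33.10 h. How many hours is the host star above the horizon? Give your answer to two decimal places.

cos H₀ = −tan φ · tan δ = −tan(+22.0°) × tan(+2.200°) = -0.0155, so H₀ = 1.5863 rad = 90.89°.
Daylight = 2H₀/(2π) × 33.10 h = (1.5863/π) × 33.10 = 16.71 h.

16.71 h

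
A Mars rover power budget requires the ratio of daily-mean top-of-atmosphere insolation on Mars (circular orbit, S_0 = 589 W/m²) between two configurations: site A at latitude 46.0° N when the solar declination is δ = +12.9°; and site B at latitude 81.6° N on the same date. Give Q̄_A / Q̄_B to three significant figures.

— Configuration A (ϕ=+46.0°):
cos h₀ = −tan(+46.0°) tan(+12.900°) = -0.2372, h₀ = 1.8102 rad.
Bracket: h₀ sin ϕ sin δ + cos ϕ cos δ sin h₀ = 1.8102×0.71934×0.22325 + 0.69466×0.97476×0.97147 = 0.290705 + 0.657808 = 0.948513.
Q̄ = (S_0/π) × [bracket] = (589/π) × 0.948513 = 177.83 W/m².
— Configuration B (ϕ=+81.6°):
cos h₀ = −tan(+81.6°) tan(+12.900°) = -1.5510 ≤ −1 ⇒ polar day, h₀ = π.
Bracket: h₀ sin ϕ sin δ + cos ϕ cos δ sin h₀ = 3.1416×0.98927×0.22325 + 0.14608×0.97476×0.00000 = 0.693837 + 0.000000 = 0.693837.
Q̄ = (S_0/π) × [bracket] = (589/π) × 0.693837 = 130.08 W/m².
Ratio Q̄_A / Q̄_B = 177.83 / 130.08 = 1.367.

Q̄_A / Q̄_B ≈ 1.37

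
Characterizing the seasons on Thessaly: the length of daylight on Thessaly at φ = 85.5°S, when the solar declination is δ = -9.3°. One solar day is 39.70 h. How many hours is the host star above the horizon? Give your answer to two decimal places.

39.70 h

Sunrise equation: cos H₀ = −tan φ · tan δ = -2.0807 ≤ −1, so the host star never sets (polar day) and H₀ = π.
Daylight = 2H₀/(2π) × 39.70 h = (3.1416/π) × 39.70 = 39.70 h.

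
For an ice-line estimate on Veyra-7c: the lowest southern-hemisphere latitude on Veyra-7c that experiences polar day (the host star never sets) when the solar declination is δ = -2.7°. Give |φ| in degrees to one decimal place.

|φ| = 87.3°

Polar day requires cos H₀ = −tan φ tan δ ≤ −1, i.e. tan φ tan δ ≥ 1.
The boundary is |tan φ| · |tan δ| = 1, so |φ| = 90° − |δ| = 90° − 2.7° = 87.3° in the southern hemisphere.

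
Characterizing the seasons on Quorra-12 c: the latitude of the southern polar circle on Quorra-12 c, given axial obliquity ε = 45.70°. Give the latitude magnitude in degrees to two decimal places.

44.30°

The polar circle is the lowest latitude that experiences at least one full rotation of continuous darkness at the northern-summer solstice; it lies at |φ| = 90° − ε = 90° − 45.70° = 44.30°.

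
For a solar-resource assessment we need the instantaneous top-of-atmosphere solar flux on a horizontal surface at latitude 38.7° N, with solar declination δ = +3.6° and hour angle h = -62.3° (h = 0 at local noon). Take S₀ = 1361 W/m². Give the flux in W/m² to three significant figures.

546 W/m²

cos θ_z = sin φ sin δ + cos φ cos δ cos h = 0.039259 + 0.362061 = 0.401320.
Flux = S₀ · cos θ_z = 1361 × 0.401320 = 546.2 W/m².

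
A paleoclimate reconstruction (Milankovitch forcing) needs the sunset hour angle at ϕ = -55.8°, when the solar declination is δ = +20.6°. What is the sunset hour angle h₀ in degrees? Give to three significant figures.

cos h₀ = −tan ϕ · tan δ = −tan(-55.8°) × tan(+20.600°) = 0.5531, so h₀ = 0.9847 rad = 56.42°.

h₀ = 56.4°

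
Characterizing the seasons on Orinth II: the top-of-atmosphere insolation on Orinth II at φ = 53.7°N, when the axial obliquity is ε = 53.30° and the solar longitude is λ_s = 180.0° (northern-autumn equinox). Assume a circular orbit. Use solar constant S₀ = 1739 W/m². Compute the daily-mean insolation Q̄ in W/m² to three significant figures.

Solar declination: sin δ = sin ε · sin λ_s = sin 53.30° × sin 180.0° = 0.00000, so δ = +0.000°.
cos H₀ = −tan(+53.7°) tan(+0.000°) = -0.0000, H₀ = 1.5708 rad.
Bracket: H₀ sin φ sin δ + cos φ cos δ sin H₀ = 1.5708×0.80593×0.00000 + 0.59201×1.00000×1.00000 = 0.000000 + 0.592010 = 0.592010.
Q̄ = (S₀/π) × [bracket] = (1739/π) × 0.592010 = 327.7 W/m².

Q̄ ≈ 328 W/m²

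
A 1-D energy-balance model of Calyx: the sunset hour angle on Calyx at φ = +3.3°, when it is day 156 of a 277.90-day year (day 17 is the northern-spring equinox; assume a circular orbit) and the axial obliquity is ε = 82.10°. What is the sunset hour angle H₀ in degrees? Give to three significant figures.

H₀ = 90.0°

Solar longitude: λ_s = 360° × (156 − 17)/277.90 = 180.065°.
sin δ = sin 82.10° × sin 180.065° = -0.00112, so δ = -0.064°.
cos H₀ = −tan φ · tan δ = −tan(+3.3°) × tan(-0.064°) = 0.0001, so H₀ = 1.5707 rad = 90.00°.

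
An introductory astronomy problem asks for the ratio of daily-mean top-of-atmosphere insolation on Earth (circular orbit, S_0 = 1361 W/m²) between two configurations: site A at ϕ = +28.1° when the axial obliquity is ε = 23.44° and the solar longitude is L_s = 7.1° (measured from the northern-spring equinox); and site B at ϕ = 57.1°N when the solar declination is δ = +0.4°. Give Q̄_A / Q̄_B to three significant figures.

— Configuration A (ϕ=+28.1°):
Solar declination: sin δ = sin ε · sin L_s = sin 23.44° × sin 7.1° = 0.04917, so δ = +2.818°.
cos h₀ = −tan(+28.1°) tan(+2.818°) = -0.0263, h₀ = 1.5971 rad.
Bracket: h₀ sin ϕ sin δ + cos ϕ cos δ sin h₀ = 1.5971×0.47101×0.04917 + 0.88213×0.99879×0.99965 = 0.036988 + 0.880754 = 0.917742.
Q̄ = (S_0/π) × [bracket] = (1361/π) × 0.917742 = 397.58 W/m².
— Configuration B (ϕ=+57.1°):
cos h₀ = −tan(+57.1°) tan(+0.400°) = -0.0108, h₀ = 1.5816 rad.
Bracket: h₀ sin ϕ sin δ + cos ϕ cos δ sin h₀ = 1.5816×0.83962×0.00698 + 0.54317×0.99998×0.99994 = 0.009269 + 0.543127 = 0.552396.
Q̄ = (S_0/π) × [bracket] = (1361/π) × 0.552396 = 239.31 W/m².
Ratio Q̄_A / Q̄_B = 397.58 / 239.31 = 1.661.

Q̄_A / Q̄_B ≈ 1.66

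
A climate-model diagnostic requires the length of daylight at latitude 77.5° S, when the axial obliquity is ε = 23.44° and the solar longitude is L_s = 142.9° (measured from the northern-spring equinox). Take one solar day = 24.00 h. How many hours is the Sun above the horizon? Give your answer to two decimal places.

Solar declination: sin δ = sin ε · sin L_s = sin 23.44° × sin 142.9° = 0.23995, so δ = +13.884°.
cos h₀ = −tan ϕ · tan δ = 1.1149 ≥ 1, so the Sun never rises (polar night) and h₀ = 0.
Daylight = 2h₀/(2π) × 24.00 h = (0.0000/π) × 24.00 = 0.00 h.

0.00 h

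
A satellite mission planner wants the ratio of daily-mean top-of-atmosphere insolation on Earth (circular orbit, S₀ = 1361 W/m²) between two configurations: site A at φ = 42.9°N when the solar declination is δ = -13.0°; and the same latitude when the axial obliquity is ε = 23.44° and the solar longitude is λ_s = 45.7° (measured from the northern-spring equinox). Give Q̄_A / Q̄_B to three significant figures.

— Configuration A (φ=+42.9°):
cos H₀ = −tan(+42.9°) tan(-13.000°) = 0.2145, H₀ = 1.3546 rad.
Bracket: H₀ sin φ sin δ + cos φ cos δ sin H₀ = 1.3546×0.68072×-0.22495 + 0.73254×0.97437×0.97672 = -0.207427 + 0.697149 = 0.489722.
Q̄ = (S₀/π) × [bracket] = (1361/π) × 0.489722 = 212.16 W/m².
— Configuration B (φ=+42.9°):
Solar declination: sin δ = sin ε · sin λ_s = sin 23.44° × sin 45.7° = 0.28469, so δ = +16.541°.
cos H₀ = −tan(+42.9°) tan(+16.541°) = -0.2760, H₀ = 1.8504 rad.
Bracket: H₀ sin φ sin δ + cos φ cos δ sin H₀ = 1.8504×0.68072×0.28469 + 0.73254×0.95862×0.96116 = 0.358597 + 0.674953 = 1.033550.
Q̄ = (S₀/π) × [bracket] = (1361/π) × 1.033550 = 447.75 W/m².
Ratio Q̄_A / Q̄_B = 212.16 / 447.75 = 0.4738.

Q̄_A / Q̄_B ≈ 0.474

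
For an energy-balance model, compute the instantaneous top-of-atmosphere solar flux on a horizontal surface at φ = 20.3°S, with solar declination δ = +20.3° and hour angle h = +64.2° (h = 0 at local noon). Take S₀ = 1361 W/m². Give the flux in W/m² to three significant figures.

cos θ_z = sin φ sin δ + cos φ cos δ cos h = -0.120364 + 0.382845 = 0.262481.
Flux = S₀ · cos θ_z = 1361 × 0.262481 = 357.2 W/m².

357 W/m²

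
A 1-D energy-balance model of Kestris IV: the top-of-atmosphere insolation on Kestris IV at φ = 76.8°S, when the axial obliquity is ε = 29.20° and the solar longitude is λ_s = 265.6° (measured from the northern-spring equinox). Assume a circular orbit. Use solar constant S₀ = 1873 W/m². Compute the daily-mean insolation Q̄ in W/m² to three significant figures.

Solar declination: sin δ = sin ε · sin λ_s = sin 29.20° × sin 265.6° = -0.48642, so δ = -29.106°.
cos H₀ = −tan(-76.8°) tan(-29.106°) = -2.3736 ≤ −1 ⇒ polar day, H₀ = π.
Bracket: H₀ sin φ sin δ + cos φ cos δ sin H₀ = 3.1416×-0.97358×-0.48642 + 0.22835×0.87372×0.00000 = 1.487764 + 0.000000 = 1.487764.
Q̄ = (S₀/π) × [bracket] = (1873/π) × 1.487764 = 887.0 W/m².

Q̄ ≈ 887 W/m²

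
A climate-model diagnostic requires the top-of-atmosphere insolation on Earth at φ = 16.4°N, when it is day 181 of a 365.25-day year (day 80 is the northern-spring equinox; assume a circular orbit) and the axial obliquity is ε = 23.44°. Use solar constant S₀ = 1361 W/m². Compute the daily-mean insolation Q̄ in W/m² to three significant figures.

Q̄ ≈ 461 W/m²

Solar longitude: λ_s = 360° × (181 − 80)/365.25 = 99.548°.
sin δ = sin 23.44° × sin 99.548° = 0.39228, so δ = +23.096°.
cos H₀ = −tan(+16.4°) tan(+23.096°) = -0.1255, H₀ = 1.6966 rad.
Bracket: H₀ sin φ sin δ + cos φ cos δ sin H₀ = 1.6966×0.28234×0.39228 + 0.95931×0.91985×0.99209 = 0.187909 + 0.875441 = 1.063350.
Q̄ = (S₀/π) × [bracket] = (1361/π) × 1.063350 = 460.7 W/m².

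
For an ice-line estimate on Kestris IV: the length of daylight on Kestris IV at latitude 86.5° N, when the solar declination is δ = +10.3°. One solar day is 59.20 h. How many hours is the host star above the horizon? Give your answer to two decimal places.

59.20 h

Sunrise equation: cos h₀ = −tan ϕ · tan δ = -2.9713 ≤ −1, so the host star never sets (polar day) and h₀ = π.
Daylight = 2h₀/(2π) × 59.20 h = (3.1416/π) × 59.20 = 59.20 h.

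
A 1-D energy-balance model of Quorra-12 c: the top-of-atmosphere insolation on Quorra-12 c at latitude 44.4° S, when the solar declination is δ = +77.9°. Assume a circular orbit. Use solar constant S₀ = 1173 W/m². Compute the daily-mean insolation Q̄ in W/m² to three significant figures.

cos H₀ = −tan(-44.4°) tan(+77.900°) = 4.5679 ≥ 1 ⇒ polar night, H₀ = 0 and Q̄ = 0.

Q̄ ≈ 0.00 W/m²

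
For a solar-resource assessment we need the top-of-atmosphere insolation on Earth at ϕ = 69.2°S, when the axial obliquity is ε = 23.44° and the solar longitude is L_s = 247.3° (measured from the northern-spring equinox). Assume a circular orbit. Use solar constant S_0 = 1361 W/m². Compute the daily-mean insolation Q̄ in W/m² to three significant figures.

Q̄ ≈ 467 W/m²

Solar declination: sin δ = sin ε · sin L_s = sin 23.44° × sin 247.3° = -0.36698, so δ = -21.529°.
cos h₀ = −tan(-69.2°) tan(-21.529°) = -1.0385 ≤ −1 ⇒ polar day, h₀ = π.
Bracket: h₀ sin ϕ sin δ + cos ϕ cos δ sin h₀ = 3.1416×-0.93483×-0.36698 + 0.35511×0.93023×0.00000 = 1.077770 + 0.000000 = 1.077770.
Q̄ = (S_0/π) × [bracket] = (1361/π) × 1.077770 = 466.9 W/m².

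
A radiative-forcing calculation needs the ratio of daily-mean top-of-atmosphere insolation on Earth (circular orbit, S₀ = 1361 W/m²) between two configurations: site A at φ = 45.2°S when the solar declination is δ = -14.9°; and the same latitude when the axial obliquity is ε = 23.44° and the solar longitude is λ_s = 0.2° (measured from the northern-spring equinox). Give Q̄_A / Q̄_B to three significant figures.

Q̄_A / Q̄_B ≈ 1.41

— Configuration A (φ=-45.2°):
cos H₀ = −tan(-45.2°) tan(-14.900°) = -0.2679, H₀ = 1.8421 rad.
Bracket: H₀ sin φ sin δ + cos φ cos δ sin H₀ = 1.8421×-0.70957×-0.25713 + 0.70463×0.96638×0.96343 = 0.336094 + 0.656038 = 0.992132.
Q̄ = (S₀/π) × [bracket] = (1361/π) × 0.992132 = 429.81 W/m².
— Configuration B (φ=-45.2°):
Solar declination: sin δ = sin ε · sin λ_s = sin 23.44° × sin 0.2° = 0.00139, so δ = +0.080°.
cos H₀ = −tan(-45.2°) tan(+0.080°) = 0.0014, H₀ = 1.5694 rad.
Bracket: H₀ sin φ sin δ + cos φ cos δ sin H₀ = 1.5694×-0.70957×0.00139 + 0.70463×1.00000×1.00000 = -0.001548 + 0.704630 = 0.703082.
Q̄ = (S₀/π) × [bracket] = (1361/π) × 0.703082 = 304.59 W/m².
Ratio Q̄_A / Q̄_B = 429.81 / 304.59 = 1.411.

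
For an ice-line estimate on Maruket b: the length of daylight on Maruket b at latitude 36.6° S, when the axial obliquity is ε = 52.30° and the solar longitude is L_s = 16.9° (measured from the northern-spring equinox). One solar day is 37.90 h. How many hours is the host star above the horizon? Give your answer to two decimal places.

16.82 h

Solar declination: sin δ = sin ε · sin L_s = sin 52.30° × sin 16.9° = 0.23001, so δ = +13.298°.
cos h₀ = −tan ϕ · tan δ = −tan(-36.6°) × tan(+13.298°) = 0.1755, so h₀ = 1.3944 rad = 79.89°.
Daylight = 2h₀/(2π) × 37.90 h = (1.3944/π) × 37.90 = 16.82 h.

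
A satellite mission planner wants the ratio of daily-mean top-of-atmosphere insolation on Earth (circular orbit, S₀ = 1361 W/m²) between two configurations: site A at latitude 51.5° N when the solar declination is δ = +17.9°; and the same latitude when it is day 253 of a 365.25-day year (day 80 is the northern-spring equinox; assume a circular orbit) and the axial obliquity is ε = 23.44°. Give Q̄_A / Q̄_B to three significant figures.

— Configuration A (φ=+51.5°):
cos H₀ = −tan(+51.5°) tan(+17.900°) = -0.4061, H₀ = 1.9889 rad.
Bracket: H₀ sin φ sin δ + cos φ cos δ sin H₀ = 1.9889×0.78261×0.30736 + 0.62251×0.95159×0.91385 = 0.478416 + 0.541341 = 1.019757.
Q̄ = (S₀/π) × [bracket] = (1361/π) × 1.019757 = 441.78 W/m².
— Configuration B (φ=+51.5°):
Solar longitude: λ_s = 360° × (253 − 80)/365.25 = 170.513°.
sin δ = sin 23.44° × sin 170.513° = 0.06556, so δ = +3.759°.
cos H₀ = −tan(+51.5°) tan(+3.759°) = -0.0826, H₀ = 1.6535 rad.
Bracket: H₀ sin φ sin δ + cos φ cos δ sin H₀ = 1.6535×0.78261×0.06556 + 0.62251×0.99785×0.99658 = 0.084838 + 0.619047 = 0.703885.
Q̄ = (S₀/π) × [bracket] = (1361/π) × 0.703885 = 304.94 W/m².
Ratio Q̄_A / Q̄_B = 441.78 / 304.94 = 1.449.

Q̄_A / Q̄_B ≈ 1.45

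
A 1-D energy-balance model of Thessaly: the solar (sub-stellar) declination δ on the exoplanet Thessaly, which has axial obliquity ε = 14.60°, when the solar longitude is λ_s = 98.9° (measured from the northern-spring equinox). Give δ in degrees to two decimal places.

sin δ = sin ε · sin λ_s = sin 14.60° × sin 98.9° = 0.249034.
δ = arcsin(0.249034) = +14.42°.

δ = +14.42°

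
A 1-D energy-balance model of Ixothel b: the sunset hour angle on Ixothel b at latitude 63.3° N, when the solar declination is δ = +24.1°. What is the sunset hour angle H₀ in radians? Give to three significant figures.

cos H₀ = −tan φ · tan δ = −tan(+63.3°) × tan(+24.100°) = -0.8894, so H₀ = 2.6668 rad = 152.80°.

H₀ = 2.67 rad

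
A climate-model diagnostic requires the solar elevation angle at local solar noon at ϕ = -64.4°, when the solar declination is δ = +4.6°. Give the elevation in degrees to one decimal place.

At local noon the hour angle is zero, so the zenith angle equals |ϕ − δ| = |-64.4° − (+4.600°)| = 69.000°.
Elevation = 90° − 69.000° = 21.0°.

21.0°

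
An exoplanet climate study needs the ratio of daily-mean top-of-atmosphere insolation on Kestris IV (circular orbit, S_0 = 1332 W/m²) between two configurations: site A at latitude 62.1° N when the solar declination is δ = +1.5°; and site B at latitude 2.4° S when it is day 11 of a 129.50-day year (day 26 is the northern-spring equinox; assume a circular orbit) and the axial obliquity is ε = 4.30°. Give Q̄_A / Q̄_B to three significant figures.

Q̄_A / Q̄_B ≈ 0.504

— Configuration A (ϕ=+62.1°):
cos h₀ = −tan(+62.1°) tan(+1.500°) = -0.0495, h₀ = 1.6203 rad.
Bracket: h₀ sin ϕ sin δ + cos ϕ cos δ sin h₀ = 1.6203×0.88377×0.02618 + 0.46793×0.99966×0.99878 = 0.037489 + 0.467200 = 0.504689.
Q̄ = (S_0/π) × [bracket] = (1332/π) × 0.504689 = 213.98 W/m².
— Configuration B (ϕ=-2.4°):
Solar longitude: L_s = 360° × (11 − 26)/129.50 = -41.699°, i.e. -41.699° + 360° = 318.301°.
sin δ = sin 4.30° × sin 318.301° = -0.04988, so δ = -2.859°.
cos h₀ = −tan(-2.4°) tan(-2.859°) = -0.0021, h₀ = 1.5729 rad.
Bracket: h₀ sin ϕ sin δ + cos ϕ cos δ sin h₀ = 1.5729×-0.04188×-0.04988 + 0.99912×0.99876×1.00000 = 0.003286 + 0.997881 = 1.001167.
Q̄ = (S_0/π) × [bracket] = (1332/π) × 1.001167 = 424.48 W/m².
Ratio Q̄_A / Q̄_B = 213.98 / 424.48 = 0.5041.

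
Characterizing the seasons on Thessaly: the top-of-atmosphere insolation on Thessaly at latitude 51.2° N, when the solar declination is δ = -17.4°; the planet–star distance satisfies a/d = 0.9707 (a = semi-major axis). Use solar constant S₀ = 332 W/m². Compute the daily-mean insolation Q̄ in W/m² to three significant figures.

cos H₀ = −tan(+51.2°) tan(-17.400°) = 0.3898, H₀ = 1.1704 rad.
Bracket: H₀ sin φ sin δ + cos φ cos δ sin H₀ = 1.1704×0.77934×-0.29904 + 0.62660×0.95424×0.92091 = -0.272766 + 0.550637 = 0.277871.
Inverse-square distance factor (a/d)² = 0.9707² = 0.942258.
Q̄ = (S₀/π) × 0.942258 × [bracket] = (332/π) × 0.942258 × 0.277871 = 27.67 W/m².

Q̄ ≈ 27.7 W/m²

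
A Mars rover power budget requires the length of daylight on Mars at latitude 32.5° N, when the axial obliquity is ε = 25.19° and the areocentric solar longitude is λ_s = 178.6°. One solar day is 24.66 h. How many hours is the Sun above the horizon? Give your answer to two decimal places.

12.38 h

sin δ = sin 25.19° × sin 178.6° = 0.01040, so δ = +0.596°.
cos H₀ = −tan φ · tan δ = −tan(+32.5°) × tan(+0.596°) = -0.0066, so H₀ = 1.5774 rad = 90.38°.
Daylight = 2H₀/(2π) × 24.66 h = (1.5774/π) × 24.66 = 12.38 h.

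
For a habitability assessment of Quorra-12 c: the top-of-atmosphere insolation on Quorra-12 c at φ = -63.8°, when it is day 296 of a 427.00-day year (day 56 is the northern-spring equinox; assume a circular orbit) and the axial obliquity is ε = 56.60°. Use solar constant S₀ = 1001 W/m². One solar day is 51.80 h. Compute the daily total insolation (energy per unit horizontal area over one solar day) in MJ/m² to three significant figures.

Solar longitude: λ_s = 360° × (296 − 56)/427.00 = 202.342°.
sin δ = sin 56.60° × sin 202.342° = -0.31735, so δ = -18.503°.
cos H₀ = −tan(-63.8°) tan(-18.503°) = -0.6801, H₀ = 2.3187 rad.
Bracket: H₀ sin φ sin δ + cos φ cos δ sin H₀ = 2.3187×-0.89726×-0.31735 + 0.44151×0.94831×0.73312 = 0.660239 + 0.306949 = 0.967188.
Q̄ = (S₀/π) × [bracket] = (1001/π) × 0.967188 = 308.17 W/m².
Daily total = Q̄ × 51.80 h × 3600 s/h = 308.17 × 51.80 × 3600 / 10⁶ = 57.47 MJ/m².

57.5 MJ/m²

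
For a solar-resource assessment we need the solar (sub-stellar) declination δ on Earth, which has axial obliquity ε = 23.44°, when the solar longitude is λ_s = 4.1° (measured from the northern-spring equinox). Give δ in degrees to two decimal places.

sin δ = sin ε · sin λ_s = sin 23.44° × sin 4.1° = 0.028441.
δ = arcsin(0.028441) = +1.63°.

δ = +1.63°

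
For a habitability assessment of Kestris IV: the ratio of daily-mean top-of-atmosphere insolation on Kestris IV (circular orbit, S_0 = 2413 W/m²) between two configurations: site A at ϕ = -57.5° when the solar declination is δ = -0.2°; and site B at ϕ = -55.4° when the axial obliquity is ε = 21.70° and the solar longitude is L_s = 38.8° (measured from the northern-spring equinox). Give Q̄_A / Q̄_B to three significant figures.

Q̄_A / Q̄_B ≈ 1.89

— Configuration A (ϕ=-57.5°):
cos h₀ = −tan(-57.5°) tan(-0.200°) = -0.0055, h₀ = 1.5763 rad.
Bracket: h₀ sin ϕ sin δ + cos ϕ cos δ sin h₀ = 1.5763×-0.84339×-0.00349 + 0.53730×0.99999×0.99998 = 0.004640 + 0.537284 = 0.541924.
Q̄ = (S_0/π) × [bracket] = (2413/π) × 0.541924 = 416.24 W/m².
— Configuration B (ϕ=-55.4°):
Solar declination: sin δ = sin ε · sin L_s = sin 21.70° × sin 38.8° = 0.23168, so δ = +13.396°.
cos h₀ = −tan(-55.4°) tan(+13.396°) = 0.3452, h₀ = 1.2183 rad.
Bracket: h₀ sin ϕ sin δ + cos ϕ cos δ sin h₀ = 1.2183×-0.82314×0.23168 + 0.56784×0.97279×0.93851 = -0.232336 + 0.518423 = 0.286087.
Q̄ = (S_0/π) × [bracket] = (2413/π) × 0.286087 = 219.74 W/m².
Ratio Q̄_A / Q̄_B = 416.24 / 219.74 = 1.894.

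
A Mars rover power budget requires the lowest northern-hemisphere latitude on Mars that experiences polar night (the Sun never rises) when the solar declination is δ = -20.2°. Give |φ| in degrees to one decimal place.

|φ| = 69.8°

Polar night requires cos H₀ = −tan φ tan δ ≥ 1, i.e. tan φ tan δ ≤ −1.
The boundary is |tan φ| · |tan δ| = 1, so |φ| = 90° − |δ| = 90° − 20.2° = 69.8° in the northern hemisphere.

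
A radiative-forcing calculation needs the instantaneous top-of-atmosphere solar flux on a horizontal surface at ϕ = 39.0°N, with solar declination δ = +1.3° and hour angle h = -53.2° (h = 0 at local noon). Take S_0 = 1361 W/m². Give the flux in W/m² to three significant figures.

cos θ_z = sin ϕ sin δ + cos ϕ cos δ cos h = 0.014278 + 0.465409 = 0.479687.
Flux = S_0 · cos θ_z = 1361 × 0.479687 = 652.9 W/m².

653 W/m²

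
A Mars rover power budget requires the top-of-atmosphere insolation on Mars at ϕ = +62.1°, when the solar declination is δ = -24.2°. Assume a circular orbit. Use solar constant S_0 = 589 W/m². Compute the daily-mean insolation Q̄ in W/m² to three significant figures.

Q̄ ≈ 4.47 W/m²

cos h₀ = −tan(+62.1°) tan(-24.200°) = 0.8488, h₀ = 0.5571 rad.
Bracket: h₀ sin ϕ sin δ + cos ϕ cos δ sin h₀ = 0.5571×0.88377×-0.40992 + 0.46793×0.91212×0.52871 = -0.201823 + 0.225658 = 0.023835.
Q̄ = (S_0/π) × [bracket] = (589/π) × 0.023835 = 4.469 W/m².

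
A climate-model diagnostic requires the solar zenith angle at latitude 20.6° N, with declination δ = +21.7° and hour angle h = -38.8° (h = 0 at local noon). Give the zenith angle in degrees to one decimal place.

cos θ_z = sin ϕ sin δ + cos ϕ cos δ cos h = 0.130092 + 0.677808 = 0.807900.
θ_z = arccos(0.807900) = 36.1°.

θ_z = 36.1°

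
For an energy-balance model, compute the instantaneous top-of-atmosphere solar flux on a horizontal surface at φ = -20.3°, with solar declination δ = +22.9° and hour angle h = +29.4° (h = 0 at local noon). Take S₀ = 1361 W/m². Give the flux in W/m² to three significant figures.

841 W/m²

cos θ_z = sin φ sin δ + cos φ cos δ cos h = -0.135001 + 0.752702 = 0.617701.
Flux = S₀ · cos θ_z = 1361 × 0.617701 = 840.7 W/m².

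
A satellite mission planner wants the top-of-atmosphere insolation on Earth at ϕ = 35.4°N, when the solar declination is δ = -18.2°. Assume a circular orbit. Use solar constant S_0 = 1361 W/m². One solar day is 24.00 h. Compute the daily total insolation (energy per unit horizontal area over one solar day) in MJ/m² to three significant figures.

19.1 MJ/m²

cos h₀ = −tan(+35.4°) tan(-18.200°) = 0.2337, h₀ = 1.3350 rad.
Bracket: h₀ sin ϕ sin δ + cos ϕ cos δ sin h₀ = 1.3350×0.57928×-0.31233 + 0.81513×0.94997×0.97232 = -0.241537 + 0.752915 = 0.511378.
Q̄ = (S_0/π) × [bracket] = (1361/π) × 0.511378 = 221.54 W/m².
Daily total = Q̄ × 24.00 h × 3600 s/h = 221.54 × 24.00 × 3600 / 10⁶ = 19.14 MJ/m².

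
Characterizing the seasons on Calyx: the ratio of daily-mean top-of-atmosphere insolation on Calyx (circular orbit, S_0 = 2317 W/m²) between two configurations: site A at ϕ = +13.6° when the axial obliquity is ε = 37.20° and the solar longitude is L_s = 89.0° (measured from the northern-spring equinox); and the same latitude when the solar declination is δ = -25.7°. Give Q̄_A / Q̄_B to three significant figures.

Q̄_A / Q̄_B ≈ 1.40

— Configuration A (ϕ=+13.6°):
Solar declination: sin δ = sin ε · sin L_s = sin 37.20° × sin 89.0° = 0.60451, so δ = +37.193°.
cos h₀ = −tan(+13.6°) tan(+37.193°) = -0.1836, h₀ = 1.7554 rad.
Bracket: h₀ sin ϕ sin δ + cos ϕ cos δ sin h₀ = 1.7554×0.23514×0.60451 + 0.97196×0.79660×0.98300 = 0.249520 + 0.761101 = 1.010621.
Q̄ = (S_0/π) × [bracket] = (2317/π) × 1.010621 = 745.36 W/m².
— Configuration B (ϕ=+13.6°):
cos h₀ = −tan(+13.6°) tan(-25.700°) = 0.1164, h₀ = 1.4541 rad.
Bracket: h₀ sin ϕ sin δ + cos ϕ cos δ sin h₀ = 1.4541×0.23514×-0.43366 + 0.97196×0.90108×0.99320 = -0.148276 + 0.869858 = 0.721582.
Q̄ = (S_0/π) × [bracket] = (2317/π) × 0.721582 = 532.18 W/m².
Ratio Q̄_A / Q̄_B = 745.36 / 532.18 = 1.401.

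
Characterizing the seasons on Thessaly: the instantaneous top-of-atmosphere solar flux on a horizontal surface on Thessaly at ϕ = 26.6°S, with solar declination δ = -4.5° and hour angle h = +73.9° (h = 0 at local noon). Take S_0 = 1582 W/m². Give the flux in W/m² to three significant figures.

cos θ_z = sin ϕ sin δ + cos ϕ cos δ cos h = 0.035131 + 0.247198 = 0.282329.
Flux = S_0 · cos θ_z = 1582 × 0.282329 = 446.6 W/m².

447 W/m²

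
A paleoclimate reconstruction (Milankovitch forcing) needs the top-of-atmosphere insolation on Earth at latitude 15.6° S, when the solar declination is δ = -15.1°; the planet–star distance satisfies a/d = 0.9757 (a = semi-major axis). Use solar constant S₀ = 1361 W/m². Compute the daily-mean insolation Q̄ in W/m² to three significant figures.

cos H₀ = −tan(-15.6°) tan(-15.100°) = -0.0753, H₀ = 1.6462 rad.
Bracket: H₀ sin φ sin δ + cos φ cos δ sin H₀ = 1.6462×-0.26892×-0.26050 + 0.96316×0.96547×0.99716 = 0.115322 + 0.927261 = 1.042583.
Inverse-square distance factor (a/d)² = 0.9757² = 0.951990.
Q̄ = (S₀/π) × 0.951990 × [bracket] = (1361/π) × 0.951990 × 1.042583 = 430.0 W/m².

Q̄ ≈ 430 W/m²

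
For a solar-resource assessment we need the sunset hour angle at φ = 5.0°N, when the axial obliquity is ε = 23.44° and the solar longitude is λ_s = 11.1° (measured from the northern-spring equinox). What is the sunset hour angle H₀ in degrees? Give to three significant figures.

Solar declination: sin δ = sin ε · sin λ_s = sin 23.44° × sin 11.1° = 0.07658, so δ = +4.392°.
cos H₀ = −tan φ · tan δ = −tan(+5.0°) × tan(+4.392°) = -0.0067, so H₀ = 1.5775 rad = 90.39°.

H₀ = 90.4°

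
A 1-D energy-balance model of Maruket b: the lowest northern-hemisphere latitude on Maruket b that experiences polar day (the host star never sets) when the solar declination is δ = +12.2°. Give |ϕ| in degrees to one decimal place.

Polar day requires cos h₀ = −tan ϕ tan δ ≤ −1, i.e. tan ϕ tan δ ≥ 1.
The boundary is |tan ϕ| · |tan δ| = 1, so |ϕ| = 90° − |δ| = 90° − 12.2° = 77.8° in the northern hemisphere.

|ϕ| = 77.8°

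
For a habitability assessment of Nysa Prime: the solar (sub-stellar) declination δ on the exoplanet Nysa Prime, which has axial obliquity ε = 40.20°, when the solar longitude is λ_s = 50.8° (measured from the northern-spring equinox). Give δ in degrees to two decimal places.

δ = +30.01°

sin δ = sin ε · sin λ_s = sin 40.20° × sin 50.8° = 0.500194.
δ = arcsin(0.500194) = +30.01°.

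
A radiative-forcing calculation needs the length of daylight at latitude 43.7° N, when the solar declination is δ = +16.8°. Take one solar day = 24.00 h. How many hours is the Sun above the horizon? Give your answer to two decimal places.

cos h₀ = −tan ϕ · tan δ = −tan(+43.7°) × tan(+16.800°) = -0.2885, so h₀ = 1.8635 rad = 106.77°.
Daylight = 2h₀/(2π) × 24.00 h = (1.8635/π) × 24.00 = 14.24 h.

14.24 h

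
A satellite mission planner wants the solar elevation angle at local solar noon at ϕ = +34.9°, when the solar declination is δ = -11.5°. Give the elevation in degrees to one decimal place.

At local noon the hour angle is zero, so the zenith angle equals |ϕ − δ| = |+34.9° − (-11.500°)| = 46.400°.
Elevation = 90° − 46.400° = 43.6°.

43.6°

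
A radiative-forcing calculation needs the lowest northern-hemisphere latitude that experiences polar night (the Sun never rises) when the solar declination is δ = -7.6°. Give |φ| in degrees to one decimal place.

Polar night requires cos H₀ = −tan φ tan δ ≥ 1, i.e. tan φ tan δ ≤ −1.
The boundary is |tan φ| · |tan δ| = 1, so |φ| = 90° − |δ| = 90° − 7.6° = 82.4° in the northern hemisphere.

|φ| = 82.4°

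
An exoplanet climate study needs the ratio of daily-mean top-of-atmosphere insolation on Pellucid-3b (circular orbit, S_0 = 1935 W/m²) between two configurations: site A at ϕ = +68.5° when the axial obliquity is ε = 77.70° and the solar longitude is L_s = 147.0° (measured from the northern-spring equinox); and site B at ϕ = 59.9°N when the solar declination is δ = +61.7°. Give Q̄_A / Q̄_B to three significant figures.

Q̄_A / Q̄_B ≈ 0.650

— Configuration A (ϕ=+68.5°):
Solar declination: sin δ = sin ε · sin L_s = sin 77.70° × sin 147.0° = 0.53214, so δ = +32.150°.
cos h₀ = −tan(+68.5°) tan(+32.150°) = -1.5956 ≤ −1 ⇒ polar day, h₀ = π.
Bracket: h₀ sin ϕ sin δ + cos ϕ cos δ sin h₀ = 3.1416×0.93042×0.53214 + 0.36650×0.84666×0.00000 = 1.555449 + 0.000000 = 1.555449.
Q̄ = (S_0/π) × [bracket] = (1935/π) × 1.555449 = 958.05 W/m².
— Configuration B (ϕ=+59.9°):
cos h₀ = −tan(+59.9°) tan(+61.700°) = -3.2038 ≤ −1 ⇒ polar day, h₀ = π.
Bracket: h₀ sin ϕ sin δ + cos ϕ cos δ sin h₀ = 3.1416×0.86515×0.88048 + 0.50151×0.47409×0.00000 = 2.393105 + 0.000000 = 2.393105.
Q̄ = (S_0/π) × [bracket] = (1935/π) × 2.393105 = 1474.0 W/m².
Ratio Q̄_A / Q̄_B = 958.05 / 1474.0 = 0.6500.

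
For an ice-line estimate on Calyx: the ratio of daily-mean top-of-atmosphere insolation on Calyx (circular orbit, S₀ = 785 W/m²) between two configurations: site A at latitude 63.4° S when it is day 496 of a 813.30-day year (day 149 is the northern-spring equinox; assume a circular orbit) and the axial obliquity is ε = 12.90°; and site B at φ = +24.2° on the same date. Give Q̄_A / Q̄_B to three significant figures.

— Configuration A (φ=-63.4°):
Solar longitude: λ_s = 360° × (496 − 149)/813.30 = 153.596°.
sin δ = sin 12.90° × sin 153.596° = 0.09928, so δ = +5.698°.
cos H₀ = −tan(-63.4°) tan(+5.698°) = 0.1992, H₀ = 1.3702 rad.
Bracket: H₀ sin φ sin δ + cos φ cos δ sin H₀ = 1.3702×-0.89415×0.09928 + 0.44776×0.99506×0.97995 = -0.121634 + 0.436615 = 0.314981.
Q̄ = (S₀/π) × [bracket] = (785/π) × 0.314981 = 78.705 W/m².
— Configuration B (φ=+24.2°):
cos H₀ = −tan(+24.2°) tan(+5.698°) = -0.0448, H₀ = 1.6156 rad.
Bracket: H₀ sin φ sin δ + cos φ cos δ sin H₀ = 1.6156×0.40992×0.09928 + 0.91212×0.99506×0.99899 = 0.065750 + 0.906697 = 0.972447.
Q̄ = (S₀/π) × [bracket] = (785/π) × 0.972447 = 242.99 W/m².
Ratio Q̄_A / Q̄_B = 78.705 / 242.99 = 0.3239.

Q̄_A / Q̄_B ≈ 0.324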